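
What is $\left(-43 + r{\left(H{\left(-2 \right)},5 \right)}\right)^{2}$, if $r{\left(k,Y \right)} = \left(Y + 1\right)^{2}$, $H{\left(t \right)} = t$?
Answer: $49$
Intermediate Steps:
$r{\left(k,Y \right)} = \left(1 + Y\right)^{2}$
$\left(-43 + r{\left(H{\left(-2 \right)},5 \right)}\right)^{2} = \left(-43 + \left(1 + 5\right)^{2}\right)^{2} = \left(-43 + 6^{2}\right)^{2} = \left(-43 + 36\right)^{2} = \left(-7\right)^{2} = 49$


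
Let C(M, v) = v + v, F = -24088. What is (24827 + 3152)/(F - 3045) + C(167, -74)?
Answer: -4043663/27133 ≈ -149.03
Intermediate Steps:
C(M, v) = 2*v
(24827 + 3152)/(F - 3045) + C(167, -74) = (24827 + 3152)/(-24088 - 3045) + 2*(-74) = 27979/(-27133) - 148 = 27979*(-1/27133) - 148 = -27979/27133 - 148 = -4043663/27133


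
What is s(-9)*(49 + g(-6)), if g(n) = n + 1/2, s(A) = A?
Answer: -783/2 ≈ -391.50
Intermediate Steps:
g(n) = 1/2 + n (g(n) = n + 1/2 = 1/2 + n)
s(-9)*(49 + g(-6)) = -9*(49 + (1/2 - 6)) = -9*(49 - 11/2) = -9*87/2 = -783/2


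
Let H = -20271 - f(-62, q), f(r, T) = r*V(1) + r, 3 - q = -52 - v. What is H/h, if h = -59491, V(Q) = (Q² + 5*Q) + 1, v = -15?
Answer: 19775/59491 ≈ 0.33240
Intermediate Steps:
q = 40 (q = 3 - (-52 - 1*(-15)) = 3 - (-52 + 15) = 3 - 1*(-37) = 3 + 37 = 40)
V(Q) = 1 + Q² + 5*Q
f(r, T) = 8*r (f(r, T) = r*(1 + 1² + 5*1) + r = r*(1 + 1 + 5) + r = r*7 + r = 7*r + r = 8*r)
H = -19775 (H = -20271 - 8*(-62) = -20271 - 1*(-496) = -20271 + 496 = -19775)
H/h = -19775/(-59491) = -19775*(-1/59491) = 19775/59491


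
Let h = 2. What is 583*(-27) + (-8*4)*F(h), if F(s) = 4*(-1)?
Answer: -15613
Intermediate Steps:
F(s) = -4
583*(-27) + (-8*4)*F(h) = 583*(-27) - 8*4*(-4) = -15741 - 32*(-4) = -15741 + 128 = -15613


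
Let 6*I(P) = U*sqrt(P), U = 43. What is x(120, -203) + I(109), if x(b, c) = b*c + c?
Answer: -24563 + 43*sqrt(109)/6 ≈ -24488.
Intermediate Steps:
I(P) = 43*sqrt(P)/6 (I(P) = (43*sqrt(P))/6 = 43*sqrt(P)/6)
x(b, c) = c + b*c
x(120, -203) + I(109) = -203*(1 + 120) + 43*sqrt(109)/6 = -203*121 + 43*sqrt(109)/6 = -24563 + 43*sqrt(109)/6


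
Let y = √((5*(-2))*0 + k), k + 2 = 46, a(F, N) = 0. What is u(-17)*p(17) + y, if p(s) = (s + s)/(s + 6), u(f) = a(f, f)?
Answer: 2*√11 ≈ 6.6332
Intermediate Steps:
u(f) = 0
k = 44 (k = -2 + 46 = 44)
y = 2*√11 (y = √((5*(-2))*0 + 44) = √(-10*0 + 44) = √(0 + 44) = √44 = 2*√11 ≈ 6.6332)
p(s) = 2*s/(6 + s) (p(s) = (2*s)/(6 + s) = 2*s/(6 + s))
u(-17)*p(17) + y = 0*(2*17/(6 + 17)) + 2*√11 = 0*(2*17/23) + 2*√11 = 0*(2*17*(1/23)) + 2*√11 = 0*(34/23) + 2*√11 = 0 + 2*√11 = 2*√11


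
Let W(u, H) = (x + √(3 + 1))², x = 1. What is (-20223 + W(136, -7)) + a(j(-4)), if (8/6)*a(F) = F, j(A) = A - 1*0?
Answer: -20217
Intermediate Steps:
j(A) = A (j(A) = A + 0 = A)
a(F) = 3*F/4
W(u, H) = 9 (W(u, H) = (1 + √(3 + 1))² = (1 + √4)² = (1 + 2)² = 3² = 9)
(-20223 + W(136, -7)) + a(j(-4)) = (-20223 + 9) + (¾)*(-4) = -20214 - 3 = -20217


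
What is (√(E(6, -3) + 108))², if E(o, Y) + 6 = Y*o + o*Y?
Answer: 66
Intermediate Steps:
E(o, Y) = -6 + 2*Y*o (E(o, Y) = -6 + (Y*o + o*Y) = -6 + (Y*o + Y*o) = -6 + 2*Y*o)
(√(E(6, -3) + 108))² = (√((-6 + 2*(-3)*6) + 108))² = (√((-6 - 36) + 108))² = (√(-42 + 108))² = (√66)² = 66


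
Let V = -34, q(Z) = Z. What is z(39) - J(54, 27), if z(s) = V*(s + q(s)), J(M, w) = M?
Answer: -2706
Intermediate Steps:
z(s) = -68*s (z(s) = -34*(s + s) = -68*s)
z(39) - J(54, 27) = -68*39 - 1*54 = -2652 - 54 = -2706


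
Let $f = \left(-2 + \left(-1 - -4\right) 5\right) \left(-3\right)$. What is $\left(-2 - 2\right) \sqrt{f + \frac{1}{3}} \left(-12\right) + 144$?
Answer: $144 + 32 i \sqrt{87} \approx 144.0 + 298.48 i$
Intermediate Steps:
$f = -39$ ($f = \left(-2 + \left(-1 + 4\right) 5\right) \left(-3\right) = \left(-2 + 3 \cdot 5\right) \left(-3\right) = \left(-2 + 15\right) \left(-3\right) = 13 \left(-3\right) = -39$)
$\left(-2 - 2\right) \sqrt{f + \frac{1}{3}} \left(-12\right) + 144 = \left(-2 - 2\right) \sqrt{-39 + \frac{1}{3}} \left(-12\right) + 144 = - 4 \sqrt{-39 + \frac{1}{3}} \left(-12\right) + 144 = - 4 \sqrt{- \frac{116}{3}} \left(-12\right) + 144 = - 4 \frac{2 i \sqrt{87}}{3} \left(-12\right) + 144 = - \frac{8 i \sqrt{87}}{3} \left(-12\right) + 144 = 32 i \sqrt{87} + 144 = 144 + 32 i \sqrt{87}$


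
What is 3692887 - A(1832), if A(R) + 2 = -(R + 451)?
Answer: 3695172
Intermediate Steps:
A(R) = -453 - R (A(R) = -2 - (R + 451) = -2 - (451 + R) = -2 + (-451 - R) = -453 - R)
3692887 - A(1832) = 3692887 - (-453 - 1*1832) = 3692887 - (-453 - 1832) = 3692887 - 1*(-2285) = 3692887 + 2285 = 3695172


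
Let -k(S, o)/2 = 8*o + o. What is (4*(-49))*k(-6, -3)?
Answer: -10584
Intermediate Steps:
k(S, o) = -18*o (k(S, o) = -2*(8*o + o) = -18*o)
(4*(-49))*k(-6, -3) = (4*(-49))*(-18*(-3)) = -196*54 = -10584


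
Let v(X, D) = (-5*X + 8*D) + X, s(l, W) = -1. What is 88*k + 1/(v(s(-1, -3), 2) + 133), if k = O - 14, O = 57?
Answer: 578953/153 ≈ 3784.0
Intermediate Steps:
v(X, D) = -4*X + 8*D
k = 43 (k = 57 - 14 = 43)
88*k + 1/(v(s(-1, -3), 2) + 133) = 88*43 + 1/((-4*(-1) + 8*2) + 133) = 3784 + 1/((4 + 16) + 133) = 3784 + 1/(20 + 133) = 3784 + 1/153 = 578953/153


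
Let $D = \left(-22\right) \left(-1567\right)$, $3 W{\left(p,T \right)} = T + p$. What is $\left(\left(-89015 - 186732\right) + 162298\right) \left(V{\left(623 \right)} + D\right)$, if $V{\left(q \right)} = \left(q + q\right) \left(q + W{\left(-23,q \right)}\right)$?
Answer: $-120248225468$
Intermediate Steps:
$W{\left(p,T \right)} = \frac{T}{3} + \frac{p}{3}$ ($W{\left(p,T \right)} = \frac{T + p}{3} = \frac{T}{3} + \frac{p}{3}$)
$D = 34474$
$V{\left(q \right)} = 2 q \left(- \frac{23}{3} + \frac{4 q}{3}\right)$ ($V{\left(q \right)} = \left(q + q\right) \left(q + \left(\frac{q}{3} + \frac{1}{3} \left(-23\right)\right)\right) = 2 q \left(q + \left(\frac{q}{3} - \frac{23}{3}\right)\right) = 2 q \left(q + \left(- \frac{23}{3} + \frac{q}{3}\right)\right) = 2 q \left(- \frac{23}{3} + \frac{4 q}{3}\right)$)
$\left(\left(-89015 - 186732\right) + 162298\right) \left(V{\left(623 \right)} + D\right) = \left(\left(-89015 - 186732\right) + 162298\right) \left(\frac{2}{3} \cdot 623 \left(-23 + 4 \cdot 623\right) + 34474\right) = \left(\left(-89015 - 186732\right) + 162298\right) \left(\frac{2}{3} \cdot 623 \left(-23 + 2492\right) + 34474\right) = \left(-275747 + 162298\right) \left(\frac{2}{3} \cdot 623 \cdot 2469 + 34474\right) = - 113449 \left(1025458 + 34474\right) = \left(-113449\right) 1059932 = -120248225468$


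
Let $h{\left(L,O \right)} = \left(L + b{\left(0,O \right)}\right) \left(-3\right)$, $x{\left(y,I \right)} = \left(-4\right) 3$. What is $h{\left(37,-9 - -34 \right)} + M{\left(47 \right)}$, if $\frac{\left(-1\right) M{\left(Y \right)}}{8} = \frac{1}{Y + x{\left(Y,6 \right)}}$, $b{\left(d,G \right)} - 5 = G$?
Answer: $- \frac{7043}{35} \approx -201.23$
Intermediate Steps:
$b{\left(d,G \right)} = 5 + G$
$x{\left(y,I \right)} = -12$
$h{\left(L,O \right)} = -15 - 3 L - 3 O$ ($h{\left(L,O \right)} = \left(L + \left(5 + O\right)\right) \left(-3\right) = \left(5 + L + O\right) \left(-3\right) = -15 - 3 L - 3 O$)
$M{\left(Y \right)} = - \frac{8}{-12 + Y}$ ($M{\left(Y \right)} = - \frac{8}{Y - 12} = - \frac{8}{-12 + Y}$)
$h{\left(37,-9 - -34 \right)} + M{\left(47 \right)} = \left(-15 - 111 - 3 \left(-9 - -34\right)\right) - \frac{8}{-12 + 47} = \left(-15 - 111 - 3 \left(-9 + 34\right)\right) - \frac{8}{35} = \left(-15 - 111 - 75\right) - \frac{8}{35} = -201 - \frac{8}{35} = - \frac{7043}{35}$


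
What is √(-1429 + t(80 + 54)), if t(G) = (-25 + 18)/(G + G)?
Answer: I*√25659593/134 ≈ 37.802*I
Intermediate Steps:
t(G) = -7/(2*G) (t(G) = -7*1/(2*G) = -7/(2*G))
√(-1429 + t(80 + 54)) = √(-1429 - 7/(2*(80 + 54))) = √(-1429 - 7/2/134) = √(-1429 - 7/2*1/134) = √(-1429 - 7/268) = √(-382979/268) = I*√25659593/134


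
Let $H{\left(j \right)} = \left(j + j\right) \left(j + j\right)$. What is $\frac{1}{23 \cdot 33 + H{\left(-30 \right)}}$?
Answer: $\frac{1}{4359} \approx 0.00022941$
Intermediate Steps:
$H{\left(j \right)} = 4 j^{2}$ ($H{\left(j \right)} = 2 j 2 j = 4 j^{2}$)
$\frac{1}{23 \cdot 33 + H{\left(-30 \right)}} = \frac{1}{23 \cdot 33 + 4 \left(-30\right)^{2}} = \frac{1}{759 + 4 \cdot 900} = \frac{1}{759 + 3600} = \frac{1}{4359}$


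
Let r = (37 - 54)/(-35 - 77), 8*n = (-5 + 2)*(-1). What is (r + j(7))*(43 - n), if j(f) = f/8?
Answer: 39215/896 ≈ 43.767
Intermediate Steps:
j(f) = f/8 (j(f) = f*(1/8) = f/8)
n = 3/8 (n = ((-5 + 2)*(-1))/8 = (-3*(-1))/8 = (1/8)*3 = 3/8 ≈ 0.37500)
r = 17/112 (r = -17/(-112) = -17*(-1/112) = 17/112 ≈ 0.15179)
(r + j(7))*(43 - n) = (17/112 + (1/8)*7)*(43 - 1*3/8) = (17/112 + 7/8)*(43 - 3/8) = (115/112)*(341/8) = 39215/896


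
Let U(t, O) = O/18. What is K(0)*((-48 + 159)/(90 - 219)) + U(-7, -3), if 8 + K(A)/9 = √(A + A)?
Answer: 15941/258 ≈ 61.787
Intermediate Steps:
K(A) = -72 + 9*√2*√A (K(A) = -72 + 9*√(A + A) = -72 + 9*√(2*A) = -72 + 9*(√2*√A) = -72 + 9*√2*√A)
U(t, O) = O/18 (U(t, O) = O*(1/18) = O/18)
K(0)*((-48 + 159)/(90 - 219)) + U(-7, -3) = (-72 + 9*√2*√0)*((-48 + 159)/(90 - 219)) + (1/18)*(-3) = (-72 + 9*√2*0)*(111/(-129)) - ⅙ = (-72 + 0)*(111*(-1/129)) - ⅙ = -72*(-37/43) - ⅙ = 2664/43 - ⅙ = 15941/258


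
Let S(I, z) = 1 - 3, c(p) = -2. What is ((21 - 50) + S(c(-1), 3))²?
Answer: 961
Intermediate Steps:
S(I, z) = -2
((21 - 50) + S(c(-1), 3))² = ((21 - 50) - 2)² = (-29 - 2)² = (-31)² = 961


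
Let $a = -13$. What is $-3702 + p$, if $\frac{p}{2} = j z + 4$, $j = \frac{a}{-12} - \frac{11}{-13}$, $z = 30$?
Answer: $- \frac{46517}{13} \approx -3578.2$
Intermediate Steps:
$j = \frac{301}{156}$ ($j = - \frac{13}{-12} - \frac{11}{-13} = \left(-13\right) \left(- \frac{1}{12}\right) - - \frac{11}{13} = \frac{13}{12} + \frac{11}{13} = \frac{301}{156} \approx 1.9295$)
$p = \frac{1609}{13}$ ($p = 2 \left(\frac{301}{156} \cdot 30 + 4\right) = 2 \left(\frac{1505}{26} + 4\right) = 2 \cdot \frac{1609}{26} = \frac{1609}{13} \approx 123.77$)
$-3702 + p = -3702 + \frac{1609}{13} = - \frac{46517}{13}$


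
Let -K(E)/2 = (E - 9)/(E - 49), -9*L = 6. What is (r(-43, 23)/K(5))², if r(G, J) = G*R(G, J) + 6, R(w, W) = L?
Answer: 327184/9 ≈ 36354.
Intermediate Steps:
L = -⅔ (L = -⅑*6 = -⅔ ≈ -0.66667)
R(w, W) = -⅔
r(G, J) = 6 - 2*G/3 (r(G, J) = G*(-⅔) + 6 = -2*G/3 + 6 = 6 - 2*G/3)
K(E) = -2*(-9 + E)/(-49 + E) (K(E) = -2*(E - 9)/(E - 49) = -2*(-9 + E)/(-49 + E))
(r(-43, 23)/K(5))² = ((6 - ⅔*(-43))/((2*(9 - 1*5)/(-49 + 5))))² = ((6 + 86/3)/((2*(9 - 5)/(-44))))² = (104/(3*((2*(-1/44)*4))))² = (104/(3*(-2/11)))² = ((104/3)*(-11/2))² = (-572/3)² = 327184/9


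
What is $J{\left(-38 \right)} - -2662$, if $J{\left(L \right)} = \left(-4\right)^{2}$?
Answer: $2678$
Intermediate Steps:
$J{\left(L \right)} = 16$
$J{\left(-38 \right)} - -2662 = 16 - -2662 = 16 + 2662 = 2678$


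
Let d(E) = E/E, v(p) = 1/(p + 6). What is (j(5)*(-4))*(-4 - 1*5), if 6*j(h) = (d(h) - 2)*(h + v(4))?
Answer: -153/5 ≈ -30.600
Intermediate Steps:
v(p) = 1/(6 + p)
d(E) = 1
j(h) = -1/60 - h/6 (j(h) = ((1 - 2)*(h + 1/(6 + 4)))/6 = (-(h + 1/10))/6 = (-(h + ⅒))/6 = (-(⅒ + h))/6 = (-⅒ - h)/6 = -1/60 - h/6)
(j(5)*(-4))*(-4 - 1*5) = ((-1/60 - ⅙*5)*(-4))*(-4 - 1*5) = ((-1/60 - ⅚)*(-4))*(-4 - 5) = -17/20*(-4)*(-9) = (17/5)*(-9) = -153/5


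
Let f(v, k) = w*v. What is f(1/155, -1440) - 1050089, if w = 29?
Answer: -162763766/155 ≈ -1.0501e+6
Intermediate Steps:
f(v, k) = 29*v
f(1/155, -1440) - 1050089 = 29/155 - 1050089 = -162763766/155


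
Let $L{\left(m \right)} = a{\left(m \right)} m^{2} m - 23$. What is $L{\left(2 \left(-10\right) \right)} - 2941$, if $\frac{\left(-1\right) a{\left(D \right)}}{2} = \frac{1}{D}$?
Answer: $-3764$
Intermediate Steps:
$a{\left(D \right)} = - \frac{2}{D}$
$L{\left(m \right)} = -23 - 2 m^{2}$ ($L{\left(m \right)} = - \frac{2}{m} m^{2} m - 23 = - 2 m m - 23 = - 2 m^{2} - 23 = -23 - 2 m^{2}$)
$L{\left(2 \left(-10\right) \right)} - 2941 = \left(-23 - 2 \left(2 \left(-10\right)\right)^{2}\right) - 2941 = \left(-23 - 2 \left(-20\right)^{2}\right) - 2941 = \left(-23 - 800\right) - 2941 = -823 - 2941 = -3764$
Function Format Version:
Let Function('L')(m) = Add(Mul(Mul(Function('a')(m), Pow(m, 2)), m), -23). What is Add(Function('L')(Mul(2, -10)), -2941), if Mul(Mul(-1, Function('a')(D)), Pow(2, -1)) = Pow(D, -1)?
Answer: -3764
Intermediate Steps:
Function('a')(D) = Mul(-2, Pow(D, -1))
Function('L')(m) = Add(-23, Mul(-2, Pow(m, 2))) (Function('L')(m) = Add(Mul(Mul(Mul(-2, Pow(m, -1)), Pow(m, 2)), m), -23) = Add(Mul(Mul(-2, m), m), -23) = Add(Mul(-2, Pow(m, 2)), -23) = Add(-23, Mul(-2, Pow(m, 2))))
Add(Function('L')(Mul(2, -10)), -2941) = Add(Add(-23, Mul(-2, Pow(Mul(2, -10), 2))), -2941) = Add(Add(-23, Mul(-2, Pow(-20, 2))), -2941) = Add(Add(-23, Mul(-2, 400)), -2941) = Add(Add(-23, -800), -2941) = Add(-823, -2941) = -3764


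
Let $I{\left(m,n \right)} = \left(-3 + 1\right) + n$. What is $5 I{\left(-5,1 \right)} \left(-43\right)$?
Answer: $215$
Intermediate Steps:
$I{\left(m,n \right)} = -2 + n$
$5 I{\left(-5,1 \right)} \left(-43\right) = 5 \left(-2 + 1\right) \left(-43\right) = 5 \left(-1\right) \left(-43\right) = \left(-5\right) \left(-43\right) = 215$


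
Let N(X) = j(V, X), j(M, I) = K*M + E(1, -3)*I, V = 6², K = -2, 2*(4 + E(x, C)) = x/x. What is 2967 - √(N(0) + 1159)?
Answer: 2967 - √1087 ≈ 2934.0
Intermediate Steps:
E(x, C) = -7/2 (E(x, C) = -4 + (x/x)/2 = -4 + (½)*1 = -4 + ½ = -7/2)
V = 36
j(M, I) = -2*M - 7*I/2
N(X) = -72 - 7*X/2 (N(X) = -2*36 - 7*X/2 = -72 - 7*X/2)
2967 - √(N(0) + 1159) = 2967 - √((-72 - 7/2*0) + 1159) = 2967 - √((-72 + 0) + 1159) = 2967 - √(-72 + 1159) = 2967 - √1087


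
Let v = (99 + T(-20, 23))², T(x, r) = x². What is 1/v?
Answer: 1/249001 ≈ 4.0160e-6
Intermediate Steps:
v = 249001 (v = (99 + (-20)²)² = (99 + 400)² = 499² = 249001)
1/v = 1/249001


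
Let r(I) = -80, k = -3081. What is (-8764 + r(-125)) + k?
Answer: -11925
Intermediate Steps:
(-8764 + r(-125)) + k = (-8764 - 80) - 3081 = -8844 - 3081 = -11925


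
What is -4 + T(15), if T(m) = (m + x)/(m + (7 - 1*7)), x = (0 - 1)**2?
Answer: -44/15 ≈ -2.9333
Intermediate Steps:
x = 1 (x = (-1)**2 = 1)
T(m) = (1 + m)/m (T(m) = (m + 1)/(m + (7 - 1*7)) = (1 + m)/(m + (7 - 7)) = (1 + m)/(m + 0) = (1 + m)/m)
-4 + T(15) = -4 + (1 + 15)/15 = -4 + (1/15)*16 = -4 + 16/15 = -44/15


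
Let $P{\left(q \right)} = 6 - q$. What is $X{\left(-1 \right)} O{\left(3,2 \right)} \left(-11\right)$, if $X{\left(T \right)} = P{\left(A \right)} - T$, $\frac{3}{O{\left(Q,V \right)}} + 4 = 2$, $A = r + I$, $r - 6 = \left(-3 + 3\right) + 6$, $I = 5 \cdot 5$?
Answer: $-495$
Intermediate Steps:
$I = 25$
$r = 12$ ($r = 6 + \left(\left(-3 + 3\right) + 6\right) = 6 + \left(0 + 6\right) = 6 + 6 = 12$)
$A = 37$ ($A = 12 + 25 = 37$)
$O{\left(Q,V \right)} = - \frac{3}{2}$ ($O{\left(Q,V \right)} = \frac{3}{-4 + 2} = \frac{3}{-2} = 3 \left(- \frac{1}{2}\right) = - \frac{3}{2}$)
$X{\left(T \right)} = -31 - T$ ($X{\left(T \right)} = \left(6 - 37\right) - T = -31 - T$)
$X{\left(-1 \right)} O{\left(3,2 \right)} \left(-11\right) = \left(-31 - -1\right) \left(- \frac{3}{2}\right) \left(-11\right) = \left(-31 + 1\right) \left(- \frac{3}{2}\right) \left(-11\right) = \left(-30\right) \left(- \frac{3}{2}\right) \left(-11\right) = 45 \left(-11\right) = -495$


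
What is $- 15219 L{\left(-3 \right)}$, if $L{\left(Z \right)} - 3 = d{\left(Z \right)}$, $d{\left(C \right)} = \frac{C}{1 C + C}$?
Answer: $- \frac{106533}{2} \approx -53267.0$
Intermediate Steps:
$d{\left(C \right)} = \frac{1}{2}$ ($d{\left(C \right)} = \frac{C}{C + C} = \frac{C}{2 C} = C \frac{1}{2 C} = \frac{1}{2}$)
$L{\left(Z \right)} = \frac{7}{2}$ ($L{\left(Z \right)} = 3 + \frac{1}{2} = \frac{7}{2}$)
$- 15219 L{\left(-3 \right)} = \left(-15219\right) \frac{7}{2} = - \frac{106533}{2}$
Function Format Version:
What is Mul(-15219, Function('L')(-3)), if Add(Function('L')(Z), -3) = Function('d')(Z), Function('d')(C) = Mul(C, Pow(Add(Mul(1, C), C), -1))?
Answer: Rational(-106533, 2) ≈ -53267.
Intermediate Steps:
Function('d')(C) = Rational(1, 2) (Function('d')(C) = Mul(C, Pow(Add(C, C), -1)) = Mul(C, Pow(Mul(2, C), -1)) = Mul(C, Mul(Rational(1, 2), Pow(C, -1))) = Rational(1, 2))
Function('L')(Z) = Rational(7, 2) (Function('L')(Z) = Add(3, Rational(1, 2)) = Rational(7, 2))
Mul(-15219, Function('L')(-3)) = Mul(-15219, Rational(7, 2)) = Rational(-106533, 2)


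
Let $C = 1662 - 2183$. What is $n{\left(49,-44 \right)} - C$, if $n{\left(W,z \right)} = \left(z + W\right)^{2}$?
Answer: $546$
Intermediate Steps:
$C = -521$ ($C = 1662 - 2183 = -521$)
$n{\left(W,z \right)} = \left(W + z\right)^{2}$
$n{\left(49,-44 \right)} - C = \left(49 - 44\right)^{2} - -521 = 5^{2} + 521 = 25 + 521 = 546$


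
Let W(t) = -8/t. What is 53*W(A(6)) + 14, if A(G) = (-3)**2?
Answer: -298/9 ≈ -33.111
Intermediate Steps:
A(G) = 9
53*W(A(6)) + 14 = 53*(-8/9) + 14 = -424/9 + 14 = -298/9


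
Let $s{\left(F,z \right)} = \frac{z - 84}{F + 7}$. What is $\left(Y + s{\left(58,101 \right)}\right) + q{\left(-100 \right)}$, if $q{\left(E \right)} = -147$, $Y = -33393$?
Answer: $- \frac{2180083}{65} \approx -33540.0$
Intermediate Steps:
$s{\left(F,z \right)} = \frac{-84 + z}{7 + F}$
$\left(Y + s{\left(58,101 \right)}\right) + q{\left(-100 \right)} = \left(-33393 + \frac{-84 + 101}{7 + 58}\right) - 147 = \left(-33393 + \frac{1}{65} \cdot 17\right) - 147 = \left(-33393 + \frac{17}{65}\right) - 147 = - \frac{2170528}{65} - 147 = - \frac{2180083}{65}$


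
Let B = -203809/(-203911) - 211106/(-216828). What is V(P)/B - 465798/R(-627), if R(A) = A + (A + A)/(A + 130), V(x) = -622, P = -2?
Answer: 1943417893884260678/4512620891879595 ≈ 430.66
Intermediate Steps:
B = 43619166709/22106807154 (B = -203809*(-1/203911) - 211106*(-1/216828) = 203809/203911 + 105553/108414 = 43619166709/22106807154 ≈ 1.9731)
R(A) = A + 2*A/(130 + A) (R(A) = A + (2*A)/(130 + A) = A + 2*A/(130 + A))
V(P)/B - 465798/R(-627) = -622/43619166709/22106807154 - 465798*(-(130 - 627)/(627*(132 - 627))) = -622*22106807154/43619166709 - 465798/((-627*(-495)/(-497))) = -13750434049788/43619166709 - 465798/((-627*(-1/497)*(-495))) = -13750434049788/43619166709 - 465798/(-310365/497) = -13750434049788/43619166709 - 465798*(-497/310365) = -13750434049788/43619166709 + 77167202/103455 = 1943417893884260678/4512620891879595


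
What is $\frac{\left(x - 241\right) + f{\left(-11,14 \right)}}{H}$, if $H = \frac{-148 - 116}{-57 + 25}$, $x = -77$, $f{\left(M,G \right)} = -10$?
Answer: $- \frac{1312}{33} \approx -39.758$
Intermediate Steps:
$H = \frac{33}{4}$ ($H = - \frac{264}{-32} = \left(-264\right) \left(- \frac{1}{32}\right) = \frac{33}{4} \approx 8.25$)
$\frac{\left(x - 241\right) + f{\left(-11,14 \right)}}{H} = \frac{\left(-77 - 241\right) - 10}{\frac{33}{4}} = \left(-318 - 10\right) \frac{4}{33} = \left(-328\right) \frac{4}{33} = - \frac{1312}{33}$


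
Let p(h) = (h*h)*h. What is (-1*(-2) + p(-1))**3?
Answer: 1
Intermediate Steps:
p(h) = h**3 (p(h) = h**2*h = h**3)
(-1*(-2) + p(-1))**3 = (-1*(-2) + (-1)**3)**3 = (2 - 1)**3 = 1**3 = 1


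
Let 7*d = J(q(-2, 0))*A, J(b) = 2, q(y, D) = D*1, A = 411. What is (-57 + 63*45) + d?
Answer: 20268/7 ≈ 2895.4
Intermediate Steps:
q(y, D) = D
d = 822/7 (d = (2*411)/7 = (⅐)*822 = 822/7 ≈ 117.43)
(-57 + 63*45) + d = (-57 + 63*45) + 822/7 = (-57 + 2835) + 822/7 = 2778 + 822/7 = 20268/7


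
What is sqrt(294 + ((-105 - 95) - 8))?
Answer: sqrt(86) ≈ 9.2736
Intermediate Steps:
sqrt(294 + ((-105 - 95) - 8)) = sqrt(294 + (-200 - 8)) = sqrt(294 - 208) = sqrt(86)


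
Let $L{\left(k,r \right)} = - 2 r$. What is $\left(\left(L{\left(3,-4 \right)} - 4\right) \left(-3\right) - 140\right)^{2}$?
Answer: $23104$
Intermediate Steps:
$\left(\left(L{\left(3,-4 \right)} - 4\right) \left(-3\right) - 140\right)^{2} = \left(\left(\left(-2\right) \left(-4\right) - 4\right) \left(-3\right) - 140\right)^{2} = \left(\left(8 - 4\right) \left(-3\right) - 140\right)^{2} = \left(4 \left(-3\right) - 140\right)^{2} = \left(-12 - 140\right)^{2} = \left(-152\right)^{2} = 23104$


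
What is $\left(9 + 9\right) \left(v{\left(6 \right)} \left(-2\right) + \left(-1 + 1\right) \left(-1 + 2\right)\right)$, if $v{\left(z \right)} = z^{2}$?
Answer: $-1296$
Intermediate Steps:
$\left(9 + 9\right) \left(v{\left(6 \right)} \left(-2\right) + \left(-1 + 1\right) \left(-1 + 2\right)\right) = \left(9 + 9\right) \left(6^{2} \left(-2\right) + \left(-1 + 1\right) \left(-1 + 2\right)\right) = 18 \left(36 \left(-2\right) + 0 \cdot 1\right) = 18 \left(-72 + 0\right) = 18 \left(-72\right) = -1296$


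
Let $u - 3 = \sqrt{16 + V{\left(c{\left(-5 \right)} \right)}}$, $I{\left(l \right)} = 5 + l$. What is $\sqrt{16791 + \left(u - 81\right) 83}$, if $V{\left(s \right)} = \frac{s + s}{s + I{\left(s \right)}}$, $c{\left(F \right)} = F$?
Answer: $\sqrt{10317 + 249 \sqrt{2}} \approx 103.29$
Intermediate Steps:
$V{\left(s \right)} = \frac{2 s}{5 + 2 s}$ ($V{\left(s \right)} = \frac{s + s}{s + \left(5 + s\right)} = \frac{2 s}{5 + 2 s}$)
$u = 3 + 3 \sqrt{2}$ ($u = 3 + \sqrt{16 + 2 \left(-5\right) \frac{1}{5 + 2 \left(-5\right)}} = 3 + \sqrt{16 + 2 \left(-5\right) \frac{1}{5 - 10}} = 3 + \sqrt{16 + 2 \left(-5\right) \frac{1}{-5}} = 3 + \sqrt{16 + 2 \left(-5\right) \left(- \frac{1}{5}\right)} = 3 + \sqrt{16 + 2} = 3 + \sqrt{18} = 3 + 3 \sqrt{2} \approx 7.2426$)
$\sqrt{16791 + \left(u - 81\right) 83} = \sqrt{16791 + \left(\left(3 + 3 \sqrt{2}\right) - 81\right) 83} = \sqrt{16791 + \left(-78 + 3 \sqrt{2}\right) 83} = \sqrt{16791 - \left(6474 - 249 \sqrt{2}\right)} = \sqrt{10317 + 249 \sqrt{2}}$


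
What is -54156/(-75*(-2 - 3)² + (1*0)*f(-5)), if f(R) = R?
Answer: 18052/625 ≈ 28.883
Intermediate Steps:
-54156/(-75*(-2 - 3)² + (1*0)*f(-5)) = -54156/(-75*(-2 - 3)² + (1*0)*(-5)) = -54156/(-75*(-5)² + 0*(-5)) = -54156/(-75*25 + 0) = -54156/(-1875 + 0) = -54156/(-1875) = -54156*(-1/1875) = 18052/625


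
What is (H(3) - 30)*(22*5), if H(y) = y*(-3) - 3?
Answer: -4620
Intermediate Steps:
H(y) = -3 - 3*y (H(y) = -3*y - 3 = -3 - 3*y)
(H(3) - 30)*(22*5) = ((-3 - 3*3) - 30)*(22*5) = ((-3 - 9) - 30)*110 = (-12 - 30)*110 = -42*110 = -4620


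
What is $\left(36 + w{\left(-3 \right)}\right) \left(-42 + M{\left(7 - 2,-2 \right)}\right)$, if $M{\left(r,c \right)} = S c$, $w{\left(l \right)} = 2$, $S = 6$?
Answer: $-2052$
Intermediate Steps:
$M{\left(r,c \right)} = 6 c$
$\left(36 + w{\left(-3 \right)}\right) \left(-42 + M{\left(7 - 2,-2 \right)}\right) = \left(36 + 2\right) \left(-42 + 6 \left(-2\right)\right) = 38 \left(-42 - 12\right) = 38 \left(-54\right) = -2052$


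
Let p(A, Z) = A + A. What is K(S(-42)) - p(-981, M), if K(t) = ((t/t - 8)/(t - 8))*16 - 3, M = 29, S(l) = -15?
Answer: 45169/23 ≈ 1963.9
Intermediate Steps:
K(t) = -3 - 112/(-8 + t) (K(t) = ((1 - 8)/(-8 + t))*16 - 3 = -7/(-8 + t)*16 - 3 = -112/(-8 + t) - 3 = -3 - 112/(-8 + t))
p(A, Z) = 2*A
K(S(-42)) - p(-981, M) = (-88 - 3*(-15))/(-8 - 15) - 2*(-981) = (-88 + 45)/(-23) - 1*(-1962) = -1/23*(-43) + 1962 = 43/23 + 1962 = 45169/23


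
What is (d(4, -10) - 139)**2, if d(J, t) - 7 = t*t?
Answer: 1024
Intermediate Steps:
d(J, t) = 7 + t**2 (d(J, t) = 7 + t*t = 7 + t**2)
(d(4, -10) - 139)**2 = ((7 + (-10)**2) - 139)**2 = ((7 + 100) - 139)**2 = (107 - 139)**2 = (-32)**2 = 1024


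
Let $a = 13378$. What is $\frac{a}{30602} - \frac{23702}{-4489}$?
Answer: $\frac{392691223}{68686189} \approx 5.7172$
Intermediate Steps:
$\frac{a}{30602} - \frac{23702}{-4489} = \frac{13378}{30602} - \frac{23702}{-4489} = 13378 \cdot \frac{1}{30602} - - \frac{23702}{4489} = \frac{6689}{15301} + \frac{23702}{4489} = \frac{392691223}{68686189}$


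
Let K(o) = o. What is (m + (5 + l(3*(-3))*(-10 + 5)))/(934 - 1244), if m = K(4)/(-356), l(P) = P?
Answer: -4449/27590 ≈ -0.16125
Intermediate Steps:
m = -1/89 (m = 4/(-356) = 4*(-1/356) = -1/89 ≈ -0.011236)
(m + (5 + l(3*(-3))*(-10 + 5)))/(934 - 1244) = (-1/89 + (5 + (3*(-3))*(-10 + 5)))/(934 - 1244) = (-1/89 + (5 - 9*(-5)))/(-310) = (-1/89 + (5 + 45))*(-1/310) = (-1/89 + 50)*(-1/310) = (4449/89)*(-1/310) = -4449/27590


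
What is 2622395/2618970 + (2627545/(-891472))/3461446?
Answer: 809213290078139759/808157097824727264 ≈ 1.0013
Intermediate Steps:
2622395/2618970 + (2627545/(-891472))/3461446 = 2622395*(1/2618970) + (2627545*(-1/891472))*(1/3461446) = 524479/523794 - 2627545/891472*1/3461446 = 524479/523794 - 2627545/3085782188512 = 809213290078139759/808157097824727264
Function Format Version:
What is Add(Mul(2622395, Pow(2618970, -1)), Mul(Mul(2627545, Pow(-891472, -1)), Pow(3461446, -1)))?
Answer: Rational(809213290078139759, 808157097824727264) ≈ 1.0013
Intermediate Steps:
Add(Mul(2622395, Pow(2618970, -1)), Mul(Mul(2627545, Pow(-891472, -1)), Pow(3461446, -1))) = Add(Mul(2622395, Rational(1, 2618970)), Mul(Mul(2627545, Rational(-1, 891472)), Rational(1, 3461446))) = Add(Rational(524479, 523794), Mul(Rational(-2627545, 891472), Rational(1, 3461446))) = Add(Rational(524479, 523794), Rational(-2627545, 3085782188512)) = Rational(809213290078139759, 808157097824727264)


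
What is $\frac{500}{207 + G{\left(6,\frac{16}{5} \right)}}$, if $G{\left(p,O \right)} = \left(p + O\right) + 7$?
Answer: $\frac{625}{279} \approx 2.2401$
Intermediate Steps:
$G{\left(p,O \right)} = 7 + O + p$ ($G{\left(p,O \right)} = \left(O + p\right) + 7 = 7 + O + p$)
$\frac{500}{207 + G{\left(6,\frac{16}{5} \right)}} = \frac{500}{207 + \left(7 + \frac{16}{5} + 6\right)} = \frac{500}{207 + \frac{81}{5}} = \frac{500}{\frac{1116}{5}} = 500 \cdot \frac{5}{1116} = \frac{625}{279}$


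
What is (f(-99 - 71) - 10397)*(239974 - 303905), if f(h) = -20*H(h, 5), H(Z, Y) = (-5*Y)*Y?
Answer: 504863107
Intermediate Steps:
H(Z, Y) = -5*Y**2
f(h) = 2500 (f(h) = -(-100)*5**2 = -(-100)*25 = -20*(-125) = 2500)
(f(-99 - 71) - 10397)*(239974 - 303905) = (2500 - 10397)*(239974 - 303905) = -7897*(-63931) = 504863107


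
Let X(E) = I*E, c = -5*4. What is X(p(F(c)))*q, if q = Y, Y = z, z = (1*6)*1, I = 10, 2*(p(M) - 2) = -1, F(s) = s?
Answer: 90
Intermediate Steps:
c = -20
p(M) = 3/2 (p(M) = 2 + (1/2)*(-1) = 2 - 1/2 = 3/2)
z = 6 (z = 6*1 = 6)
Y = 6
X(E) = 10*E
q = 6
X(p(F(c)))*q = (10*(3/2))*6 = 15*6 = 90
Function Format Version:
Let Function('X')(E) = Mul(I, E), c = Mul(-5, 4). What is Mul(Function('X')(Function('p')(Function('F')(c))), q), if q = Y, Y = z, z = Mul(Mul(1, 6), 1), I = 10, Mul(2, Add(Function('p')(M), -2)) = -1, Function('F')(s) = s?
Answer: 90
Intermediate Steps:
c = -20
Function('p')(M) = Rational(3, 2) (Function('p')(M) = Add(2, Mul(Rational(1, 2), -1)) = Add(2, Rational(-1, 2)) = Rational(3, 2))
z = 6 (z = Mul(6, 1) = 6)
Y = 6
Function('X')(E) = Mul(10, E)
q = 6
Mul(Function('X')(Function('p')(Function('F')(c))), q) = Mul(Mul(10, Rational(3, 2)), 6) = Mul(15, 6) = 90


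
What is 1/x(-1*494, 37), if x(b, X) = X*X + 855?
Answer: 1/2224 ≈ 0.00044964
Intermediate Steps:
x(b, X) = 855 + X² (x(b, X) = X² + 855 = 855 + X²)
1/x(-1*494, 37) = 1/(855 + 37²) = 1/(855 + 1369) = 1/2224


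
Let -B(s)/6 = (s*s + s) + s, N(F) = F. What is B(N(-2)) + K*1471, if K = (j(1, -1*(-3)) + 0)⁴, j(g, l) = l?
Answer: 119151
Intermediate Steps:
B(s) = -12*s - 6*s² (B(s) = -6*((s*s + s) + s) = -6*((s² + s) + s) = -6*((s + s²) + s) = -6*(s² + 2*s) = -12*s - 6*s²)
K = 81 (K = (-1*(-3) + 0)⁴ = (3 + 0)⁴ = 3⁴ = 81)
B(N(-2)) + K*1471 = -6*(-2)*(2 - 2) + 81*1471 = -6*(-2)*0 + 119151 = 0 + 119151 = 119151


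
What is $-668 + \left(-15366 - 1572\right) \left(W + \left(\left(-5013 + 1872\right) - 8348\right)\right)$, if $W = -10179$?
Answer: $367011916$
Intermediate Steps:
$-668 + \left(-15366 - 1572\right) \left(W + \left(\left(-5013 + 1872\right) - 8348\right)\right) = -668 + \left(-15366 - 1572\right) \left(-10179 + \left(\left(-5013 + 1872\right) - 8348\right)\right) = -668 - 16938 \left(-10179 - 11489\right) = -668 - -367012584 = -668 + 367012584 = 367011916$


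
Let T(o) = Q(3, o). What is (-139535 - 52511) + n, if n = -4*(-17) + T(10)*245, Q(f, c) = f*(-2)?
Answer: -193448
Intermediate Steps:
Q(f, c) = -2*f
T(o) = -6 (T(o) = -2*3 = -6)
n = -1402 (n = -4*(-17) - 6*245 = 68 - 1470 = -1402)
(-139535 - 52511) + n = (-139535 - 52511) - 1402 = -192046 - 1402 = -193448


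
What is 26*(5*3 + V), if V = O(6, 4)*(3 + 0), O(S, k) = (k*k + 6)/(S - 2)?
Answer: 819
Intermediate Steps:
O(S, k) = (6 + k²)/(-2 + S) (O(S, k) = (k² + 6)/(-2 + S) = (6 + k²)/(-2 + S))
V = 33/2 (V = ((6 + 4²)/(-2 + 6))*(3 + 0) = ((6 + 16)/4)*3 = ((¼)*22)*3 = (11/2)*3 = 33/2 ≈ 16.500)
26*(5*3 + V) = 26*(5*3 + 33/2) = 26*(15 + 33/2) = 26*(63/2) = 819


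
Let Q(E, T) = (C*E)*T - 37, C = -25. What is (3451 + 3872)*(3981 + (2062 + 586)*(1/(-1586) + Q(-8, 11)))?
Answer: 33284217232443/793 ≈ 4.1973e+10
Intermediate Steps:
Q(E, T) = -37 - 25*E*T (Q(E, T) = (-25*E)*T - 37 = -25*E*T - 37 = -37 - 25*E*T)
(3451 + 3872)*(3981 + (2062 + 586)*(1/(-1586) + Q(-8, 11))) = (3451 + 3872)*(3981 + (2062 + 586)*(1/(-1586) + (-37 - 25*(-8)*11))) = 7323*(3981 + 2648*(-1/1586 + (-37 + 2200))) = 7323*(3981 + 2648*(-1/1586 + 2163)) = 7323*(3981 + 2648*(3430517/1586)) = 7323*(3981 + 4542004508/793) = 7323*(4545161441/793) = 33284217232443/793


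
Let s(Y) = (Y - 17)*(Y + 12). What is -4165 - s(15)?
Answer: -4111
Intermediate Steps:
s(Y) = (-17 + Y)*(12 + Y)
-4165 - s(15) = -4165 - (-204 + 15² - 5*15) = -4165 - (-204 + 225 - 75) = -4165 - 1*(-54) = -4165 + 54 = -4111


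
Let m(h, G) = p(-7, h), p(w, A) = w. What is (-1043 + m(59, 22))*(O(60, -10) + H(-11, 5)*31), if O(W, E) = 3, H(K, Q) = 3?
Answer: -100800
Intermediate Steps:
m(h, G) = -7
(-1043 + m(59, 22))*(O(60, -10) + H(-11, 5)*31) = (-1043 - 7)*(3 + 3*31) = -1050*(3 + 93) = -1050*96 = -100800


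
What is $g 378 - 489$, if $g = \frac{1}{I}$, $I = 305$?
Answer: $- \frac{148767}{305} \approx -487.76$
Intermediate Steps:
$g = \frac{1}{305} \approx 0.0032787$
$g 378 - 489 = \frac{1}{305} \cdot 378 - 489 = \frac{378}{305} - 489 = - \frac{148767}{305}$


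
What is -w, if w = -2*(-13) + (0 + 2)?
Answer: -28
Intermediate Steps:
w = 28 (w = 26 + 2 = 28)
-w = -1*28 = -28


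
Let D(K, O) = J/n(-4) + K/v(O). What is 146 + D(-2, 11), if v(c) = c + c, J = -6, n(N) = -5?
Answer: 8091/55 ≈ 147.11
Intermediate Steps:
v(c) = 2*c
D(K, O) = 6/5 + K/(2*O) (D(K, O) = -6/(-5) + K/((2*O)) = -6*(-⅕) + K*(1/(2*O)) = 6/5 + K/(2*O))
146 + D(-2, 11) = 146 + (6/5 + (½)*(-2)/11) = 146 + (6/5 + (½)*(-2)*(1/11)) = 146 + (6/5 - 1/11) = 146 + 61/55 = 8091/55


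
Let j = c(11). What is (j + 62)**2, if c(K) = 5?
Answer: 4489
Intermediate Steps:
j = 5
(j + 62)**2 = (5 + 62)**2 = 67**2 = 4489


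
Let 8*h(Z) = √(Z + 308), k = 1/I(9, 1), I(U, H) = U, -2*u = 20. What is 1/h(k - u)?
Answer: 24*√2863/2863 ≈ 0.44854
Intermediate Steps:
u = -10 (u = -½*20 = -10)
k = ⅑ (k = 1/9 = ⅑ ≈ 0.11111)
h(Z) = √(308 + Z)/8 (h(Z) = √(Z + 308)/8 = √(308 + Z)/8)
1/h(k - u) = 1/(√(308 + (⅑ - 1*(-10)))/8) = 1/(√(308 + (⅑ + 10))/8) = 1/(√(308 + 91/9)/8) = 1/(√(2863/9)/8) = 1/((√2863/3)/8) = 1/(√2863/24) = 24*√2863/2863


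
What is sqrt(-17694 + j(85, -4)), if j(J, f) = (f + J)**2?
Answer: 3*I*sqrt(1237) ≈ 105.51*I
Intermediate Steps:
j(J, f) = (J + f)**2
sqrt(-17694 + j(85, -4)) = sqrt(-17694 + (85 - 4)**2) = sqrt(-17694 + 81**2) = sqrt(-17694 + 6561) = sqrt(-11133) = 3*I*sqrt(1237)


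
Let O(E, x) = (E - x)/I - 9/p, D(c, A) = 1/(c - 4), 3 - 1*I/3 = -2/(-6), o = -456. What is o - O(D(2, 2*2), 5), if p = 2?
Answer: -7213/16 ≈ -450.81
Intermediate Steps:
I = 8 (I = 9 - (-6)/(-6) = 9 - (-6)*(-1)/6 = 9 - 3*1/3 = 9 - 1 = 8)
D(c, A) = 1/(-4 + c)
O(E, x) = -9/2 - x/8 + E/8 (O(E, x) = (E - x)/8 - 9/2 = (E - x)*(1/8) - 9*1/2 = (-x/8 + E/8) - 9/2 = -9/2 - x/8 + E/8)
o - O(D(2, 2*2), 5) = -456 - (-9/2 - 1/8*5 + 1/(8*(-4 + 2))) = -456 - (-9/2 - 5/8 + (1/8)/(-2)) = -456 - (-9/2 - 5/8 + (1/8)*(-1/2)) = -456 - (-9/2 - 5/8 - 1/16) = -456 - 1*(-83/16) = -456 + 83/16 = -7213/16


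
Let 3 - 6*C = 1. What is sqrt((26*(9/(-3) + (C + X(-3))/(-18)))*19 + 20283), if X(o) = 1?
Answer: sqrt(1519917)/9 ≈ 136.98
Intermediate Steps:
C = 1/3 (C = 1/2 - 1/6*1 = 1/2 - 1/6 = 1/3 ≈ 0.33333)
sqrt((26*(9/(-3) + (C + X(-3))/(-18)))*19 + 20283) = sqrt((26*(9/(-3) + (1/3 + 1)/(-18)))*19 + 20283) = sqrt((26*(9*(-1/3) + (4/3)*(-1/18)))*19 + 20283) = sqrt((26*(-3 - 2/27))*19 + 20283) = sqrt((26*(-83/27))*19 + 20283) = sqrt(-2158/27*19 + 20283) = sqrt(-41002/27 + 20283) = sqrt(506639/27) = sqrt(1519917)/9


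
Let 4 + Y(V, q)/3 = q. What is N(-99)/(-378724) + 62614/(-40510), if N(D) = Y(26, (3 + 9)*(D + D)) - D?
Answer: -11714096813/7671054620 ≈ -1.5271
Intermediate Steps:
Y(V, q) = -12 + 3*q
N(D) = -12 + 71*D (N(D) = (-12 + 3*((3 + 9)*(D + D))) - D = (-12 + 3*(12*(2*D))) - D = (-12 + 3*(24*D)) - D = (-12 + 72*D) - D = -12 + 71*D)
N(-99)/(-378724) + 62614/(-40510) = (-12 + 71*(-99))/(-378724) + 62614/(-40510) = (-12 - 7029)*(-1/378724) + 62614*(-1/40510) = -7041*(-1/378724) - 31307/20255 = 7041/378724 - 31307/20255 = -11714096813/7671054620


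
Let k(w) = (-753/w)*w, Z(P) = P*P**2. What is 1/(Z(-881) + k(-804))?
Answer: -1/683798594 ≈ -1.4624e-9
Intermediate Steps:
Z(P) = P**3
k(w) = -753
1/(Z(-881) + k(-804)) = 1/((-881)**3 - 753) = 1/(-683797841 - 753) = 1/(-683798594) = -1/683798594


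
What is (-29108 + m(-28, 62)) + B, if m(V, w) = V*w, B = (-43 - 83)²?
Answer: -14968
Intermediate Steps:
B = 15876 (B = (-126)² = 15876)
(-29108 + m(-28, 62)) + B = (-29108 - 28*62) + 15876 = (-29108 - 1736) + 15876 = -30844 + 15876 = -14968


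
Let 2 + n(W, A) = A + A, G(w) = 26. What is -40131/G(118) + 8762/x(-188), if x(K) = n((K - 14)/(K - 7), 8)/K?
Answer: -1668865/14 ≈ -1.1920e+5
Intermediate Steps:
n(W, A) = -2 + 2*A (n(W, A) = -2 + (A + A) = -2 + 2*A)
x(K) = 14/K (x(K) = (-2 + 2*8)/K = (-2 + 16)/K = 14/K)
-40131/G(118) + 8762/x(-188) = -40131/26 + 8762/((14/(-188))) = -40131*1/26 + 8762/((14*(-1/188))) = -3087/2 + 8762/(-7/94) = -3087/2 + 8762*(-94/7) = -3087/2 - 823628/7 = -1668865/14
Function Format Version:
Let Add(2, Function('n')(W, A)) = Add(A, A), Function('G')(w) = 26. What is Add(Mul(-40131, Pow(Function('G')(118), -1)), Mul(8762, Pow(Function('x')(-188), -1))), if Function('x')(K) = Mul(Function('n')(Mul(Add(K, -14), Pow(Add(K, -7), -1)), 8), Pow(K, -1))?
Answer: Rational(-1668865, 14) ≈ -1.1920e+5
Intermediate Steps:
Function('n')(W, A) = Add(-2, Mul(2, A)) (Function('n')(W, A) = Add(-2, Add(A, A)) = Add(-2, Mul(2, A)))
Function('x')(K) = Mul(14, Pow(K, -1)) (Function('x')(K) = Mul(Add(-2, Mul(2, 8)), Pow(K, -1)) = Mul(Add(-2, 16), Pow(K, -1)) = Mul(14, Pow(K, -1)))
Add(Mul(-40131, Pow(Function('G')(118), -1)), Mul(8762, Pow(Function('x')(-188), -1))) = Add(Mul(-40131, Pow(26, -1)), Mul(8762, Pow(Mul(14, Pow(-188, -1)), -1))) = Add(Mul(-40131, Rational(1, 26)), Mul(8762, Pow(Mul(14, Rational(-1, 188)), -1))) = Add(Rational(-3087, 2), Mul(8762, Pow(Rational(-7, 94), -1))) = Add(Rational(-3087, 2), Mul(8762, Rational(-94, 7))) = Add(Rational(-3087, 2), Rational(-823628, 7)) = Rational(-1668865, 14)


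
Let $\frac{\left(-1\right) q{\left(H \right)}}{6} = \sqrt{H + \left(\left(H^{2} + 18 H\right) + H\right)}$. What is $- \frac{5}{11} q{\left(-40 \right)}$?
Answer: $\frac{600 \sqrt{2}}{11} \approx 77.139$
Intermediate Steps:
$q{\left(H \right)} = - 6 \sqrt{H^{2} + 20 H}$ ($q{\left(H \right)} = - 6 \sqrt{H + \left(\left(H^{2} + 18 H\right) + H\right)} = - 6 \sqrt{H + \left(H^{2} + 19 H\right)} = - 6 \sqrt{H^{2} + 20 H}$)
$- \frac{5}{11} q{\left(-40 \right)} = - \frac{5}{11} \left(- 6 \sqrt{- 40 \left(20 - 40\right)}\right) = \left(-5\right) \frac{1}{11} \left(- 6 \sqrt{\left(-40\right) \left(-20\right)}\right) = - \frac{5 \left(- 6 \sqrt{800}\right)}{11} = - \frac{5 \left(- 6 \cdot 20 \sqrt{2}\right)}{11} = - \frac{5 \left(- 120 \sqrt{2}\right)}{11} = \frac{600 \sqrt{2}}{11}$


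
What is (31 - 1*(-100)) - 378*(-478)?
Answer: 180815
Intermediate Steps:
(31 - 1*(-100)) - 378*(-478) = (31 + 100) + 180684 = 131 + 180684 = 180815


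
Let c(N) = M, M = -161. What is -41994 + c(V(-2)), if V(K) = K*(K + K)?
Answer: -42155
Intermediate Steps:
V(K) = 2*K**2 (V(K) = K*(2*K) = 2*K**2)
c(N) = -161
-41994 + c(V(-2)) = -41994 - 161 = -42155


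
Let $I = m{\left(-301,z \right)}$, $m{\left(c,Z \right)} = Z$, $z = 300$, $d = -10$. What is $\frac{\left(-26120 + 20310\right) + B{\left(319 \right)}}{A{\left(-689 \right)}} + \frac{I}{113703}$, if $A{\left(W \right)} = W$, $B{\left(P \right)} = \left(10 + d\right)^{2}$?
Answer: $\frac{220273710}{26113789} \approx 8.4352$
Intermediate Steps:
$B{\left(P \right)} = 0$ ($B{\left(P \right)} = \left(10 - 10\right)^{2} = 0^{2} = 0$)
$I = 300$
$\frac{\left(-26120 + 20310\right) + B{\left(319 \right)}}{A{\left(-689 \right)}} + \frac{I}{113703} = \frac{\left(-26120 + 20310\right) + 0}{-689} + \frac{300}{113703} = \left(-5810 + 0\right) \left(- \frac{1}{689}\right) + 300 \cdot \frac{1}{113703} = \left(-5810\right) \left(- \frac{1}{689}\right) + \frac{100}{37901} = \frac{5810}{689} + \frac{100}{37901} = \frac{220273710}{26113789}$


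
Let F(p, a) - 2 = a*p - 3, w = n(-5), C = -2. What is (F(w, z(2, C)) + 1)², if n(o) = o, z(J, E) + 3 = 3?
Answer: 0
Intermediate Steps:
z(J, E) = 0 (z(J, E) = -3 + 3 = 0)
w = -5
F(p, a) = -1 + a*p (F(p, a) = 2 + (a*p - 3) = 2 + (-3 + a*p) = -1 + a*p)
(F(w, z(2, C)) + 1)² = ((-1 + 0*(-5)) + 1)² = ((-1 + 0) + 1)² = (-1 + 1)² = 0² = 0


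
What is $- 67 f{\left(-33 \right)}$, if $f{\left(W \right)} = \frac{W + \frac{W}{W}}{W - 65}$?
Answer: $- \frac{1072}{49} \approx -21.878$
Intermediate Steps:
$f{\left(W \right)} = \frac{1 + W}{-65 + W}$ ($f{\left(W \right)} = \frac{W + 1}{-65 + W} = \frac{1 + W}{-65 + W}$)
$- 67 f{\left(-33 \right)} = - 67 \frac{1 - 33}{-65 - 33} = - 67 \frac{1}{-98} \left(-32\right) = - 67 \left(\left(- \frac{1}{98}\right) \left(-32\right)\right) = \left(-67\right) \frac{16}{49} = - \frac{1072}{49}$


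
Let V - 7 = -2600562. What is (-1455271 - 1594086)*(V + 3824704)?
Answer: -3732867322193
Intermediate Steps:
V = -2600555 (V = 7 - 2600562 = -2600555)
(-1455271 - 1594086)*(V + 3824704) = (-1455271 - 1594086)*(-2600555 + 3824704) = -3049357*1224149 = -3732867322193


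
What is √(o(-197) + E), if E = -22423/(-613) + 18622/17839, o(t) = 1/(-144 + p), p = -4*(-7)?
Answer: √15131151574279281663/634247806 ≈ 6.1331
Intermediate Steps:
p = 28
o(t) = -1/116 (o(t) = 1/(-144 + 28) = 1/(-116) = -1/116)
E = 411419183/10935307 (E = -22423*(-1/613) + 18622*(1/17839) = 22423/613 + 18622/17839 = 411419183/10935307 ≈ 37.623)
√(o(-197) + E) = √(-1/116 + 411419183/10935307) = √(47713689921/1268495612) = √15131151574279281663/634247806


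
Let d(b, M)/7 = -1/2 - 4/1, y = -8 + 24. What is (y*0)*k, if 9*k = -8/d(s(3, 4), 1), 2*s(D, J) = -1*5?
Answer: 0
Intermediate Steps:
y = 16
s(D, J) = -5/2 (s(D, J) = (-1*5)/2 = (1/2)*(-5) = -5/2)
d(b, M) = -63/2 (d(b, M) = 7*(-1/2 - 4/1) = 7*(-1*1/2 - 4*1) = 7*(-1/2 - 4) = 7*(-9/2) = -63/2)
k = 16/567 (k = (-8/(-63/2))/9 = (-8*(-2/63))/9 = (1/9)*(16/63) = 16/567 ≈ 0.028219)
(y*0)*k = (16*0)*(16/567) = 0*(16/567) = 0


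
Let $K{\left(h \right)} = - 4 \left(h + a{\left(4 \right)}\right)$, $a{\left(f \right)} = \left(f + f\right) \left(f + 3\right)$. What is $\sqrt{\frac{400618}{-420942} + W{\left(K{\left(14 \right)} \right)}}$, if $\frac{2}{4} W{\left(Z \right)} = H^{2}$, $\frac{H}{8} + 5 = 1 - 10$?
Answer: $\frac{\sqrt{1111307114471469}}{210471} \approx 158.39$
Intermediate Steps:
$a{\left(f \right)} = 2 f \left(3 + f\right)$
$H = -112$ ($H = -40 + 8 \left(1 - 10\right) = -40 + 8 \left(-9\right) = -40 - 72 = -112$)
$K{\left(h \right)} = -224 - 4 h$ ($K{\left(h \right)} = - 4 \left(h + 2 \cdot 4 \left(3 + 4\right)\right) = - 4 \left(h + 2 \cdot 4 \cdot 7\right) = - 4 \left(h + 56\right) = - 4 \left(56 + h\right) = -224 - 4 h$)
$W{\left(Z \right)} = 25088$ ($W{\left(Z \right)} = 2 \left(-112\right)^{2} = 2 \cdot 12544 = 25088$)
$\sqrt{\frac{400618}{-420942} + W{\left(K{\left(14 \right)} \right)}} = \sqrt{\frac{400618}{-420942} + 25088} = \sqrt{400618 \left(- \frac{1}{420942}\right) + 25088} = \sqrt{- \frac{200309}{210471} + 25088} = \sqrt{\frac{5280096139}{210471}} = \frac{\sqrt{1111307114471469}}{210471}$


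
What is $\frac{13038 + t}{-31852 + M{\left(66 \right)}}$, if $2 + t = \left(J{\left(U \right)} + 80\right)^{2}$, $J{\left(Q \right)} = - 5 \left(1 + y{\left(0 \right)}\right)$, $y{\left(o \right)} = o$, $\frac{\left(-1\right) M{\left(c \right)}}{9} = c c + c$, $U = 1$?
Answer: $- \frac{18661}{71650} \approx -0.26045$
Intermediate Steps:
$M{\left(c \right)} = - 9 c - 9 c^{2}$ ($M{\left(c \right)} = - 9 \left(c c + c\right) = - 9 \left(c^{2} + c\right) = - 9 \left(c + c^{2}\right) = - 9 c - 9 c^{2}$)
$J{\left(Q \right)} = -5$ ($J{\left(Q \right)} = - 5 \left(1 + 0\right) = \left(-5\right) 1 = -5$)
$t = 5623$ ($t = -2 + \left(-5 + 80\right)^{2} = -2 + 75^{2} = -2 + 5625 = 5623$)
$\frac{13038 + t}{-31852 + M{\left(66 \right)}} = \frac{13038 + 5623}{-31852 - 594 \left(1 + 66\right)} = \frac{18661}{-31852 - 594 \cdot 67} = \frac{18661}{-31852 - 39798} = \frac{18661}{-71650} = 18661 \left(- \frac{1}{71650}\right) = - \frac{18661}{71650}$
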